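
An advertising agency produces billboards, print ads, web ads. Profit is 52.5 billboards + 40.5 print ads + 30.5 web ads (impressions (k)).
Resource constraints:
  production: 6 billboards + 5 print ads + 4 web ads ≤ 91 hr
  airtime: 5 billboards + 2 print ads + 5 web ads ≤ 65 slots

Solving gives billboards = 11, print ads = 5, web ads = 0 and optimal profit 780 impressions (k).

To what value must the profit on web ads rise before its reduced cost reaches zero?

37.5

Both production and airtime are binding at x*.
Dual feasibility on the basic columns requires 6·y_production + 5·y_airtime = 52.5, 5·y_production + 2·y_airtime = 40.5.
This yields shadow prices y_production = 7.5, y_airtime = 1.5.
web ads enters the basis when its profit ≥ yᵀa₃ = 7.5·4 + 1.5·5 = 37.5.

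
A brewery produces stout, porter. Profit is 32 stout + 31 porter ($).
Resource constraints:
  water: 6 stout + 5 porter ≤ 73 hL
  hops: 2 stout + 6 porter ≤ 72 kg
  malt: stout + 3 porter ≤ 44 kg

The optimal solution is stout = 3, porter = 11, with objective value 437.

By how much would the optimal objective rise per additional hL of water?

5

Check each constraint at x*: water 73/73 (tight); hops 72/72 (tight); malt 36/44 (slack 8).
Since malt is not tight, its dual is 0.
From A_Bᵀ y = c: 6·y_water + 2·y_hops = 32; 5·y_water + 6·y_hops = 31.
→ y_water = 5 and y_hops = 1.
Shadow price of water = 5.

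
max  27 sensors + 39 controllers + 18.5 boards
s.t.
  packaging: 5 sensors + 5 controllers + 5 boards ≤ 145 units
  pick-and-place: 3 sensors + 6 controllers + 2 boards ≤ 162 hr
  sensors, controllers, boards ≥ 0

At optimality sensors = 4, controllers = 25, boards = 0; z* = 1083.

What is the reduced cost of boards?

-4.5

Check each constraint at x*: packaging 145/145 (tight); pick-and-place 162/162 (tight).
The binding rows give the dual system: 5·y_packaging + 3·y_pick-and-place = 27 and 5·y_packaging + 6·y_pick-and-place = 39.
→ y_packaging = 3 and y_pick-and-place = 4.
Reduced cost of boards: c₃ − yᵀa₃ = 18.5 − (3·5 + 4·2) = 18.5 − 23 = -4.5.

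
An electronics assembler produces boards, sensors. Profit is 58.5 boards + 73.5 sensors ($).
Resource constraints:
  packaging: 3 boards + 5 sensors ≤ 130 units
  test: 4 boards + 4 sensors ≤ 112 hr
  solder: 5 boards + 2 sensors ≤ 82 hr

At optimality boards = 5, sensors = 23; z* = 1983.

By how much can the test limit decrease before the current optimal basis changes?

8

Binding constraints: packaging, test. The basis is B = [[3,5],[4,4]] with det -8.
Per unit decrease in test, x* moves by d = (-0.625, 0.375).
The basis stays optimal until boards reaches 0; allowable decrease = 8 hr.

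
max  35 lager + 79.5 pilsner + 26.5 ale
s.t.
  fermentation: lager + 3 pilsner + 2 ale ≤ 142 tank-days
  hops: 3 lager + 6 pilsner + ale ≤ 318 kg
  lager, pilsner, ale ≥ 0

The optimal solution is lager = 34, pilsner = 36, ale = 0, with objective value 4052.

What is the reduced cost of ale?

Check each constraint at x*: fermentation 142/142 (tight); hops 318/318 (tight).
Dual feasibility on the basic columns requires 1·y_fermentation + 3·y_hops = 35, 3·y_fermentation + 6·y_hops = 79.5.
Solving: y_fermentation = 9.5, y_hops = 8.5.
Reduced cost of ale: c₃ − yᵀa₃ = 26.5 − (9.5·2 + 8.5·1) = 26.5 − 27.5 = -1.

-1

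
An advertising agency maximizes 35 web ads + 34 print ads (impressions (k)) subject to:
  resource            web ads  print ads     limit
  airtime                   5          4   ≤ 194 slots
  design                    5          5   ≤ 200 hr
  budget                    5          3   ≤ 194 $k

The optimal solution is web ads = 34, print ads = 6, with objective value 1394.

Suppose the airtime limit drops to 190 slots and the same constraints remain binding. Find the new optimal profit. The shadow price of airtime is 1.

Δb = -4, so new z* = 1394 + (1)·(-4) = 1394 − 4 = 1390.

1390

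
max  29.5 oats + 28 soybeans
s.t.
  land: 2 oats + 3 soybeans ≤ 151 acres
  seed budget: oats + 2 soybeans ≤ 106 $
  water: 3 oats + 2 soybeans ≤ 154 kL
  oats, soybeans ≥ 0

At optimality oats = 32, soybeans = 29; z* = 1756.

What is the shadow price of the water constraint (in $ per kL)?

At the optimum: land uses 151 of 151 (binding); seed budget uses 90 of 106 (slack = 16); water uses 154 of 154 (binding).
Since seed budget is not tight, its dual is 0.
The binding rows give the dual system: 2·y_land + 3·y_water = 29.5 and 3·y_land + 2·y_water = 28.
→ y_land = 5 and y_water = 6.5.
Shadow price of water = 6.5.

6.5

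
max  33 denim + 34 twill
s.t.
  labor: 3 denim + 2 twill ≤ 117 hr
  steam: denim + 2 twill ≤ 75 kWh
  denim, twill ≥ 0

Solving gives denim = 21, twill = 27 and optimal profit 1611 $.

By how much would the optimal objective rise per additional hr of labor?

Check each constraint at x*: labor 117/117 (tight); steam 75/75 (tight).
The binding rows give the dual system: 3·y_labor + 1·y_steam = 33 and 2·y_labor + 2·y_steam = 34.
→ y_labor = 8 and y_steam = 9.
Shadow price of labor = 8.

8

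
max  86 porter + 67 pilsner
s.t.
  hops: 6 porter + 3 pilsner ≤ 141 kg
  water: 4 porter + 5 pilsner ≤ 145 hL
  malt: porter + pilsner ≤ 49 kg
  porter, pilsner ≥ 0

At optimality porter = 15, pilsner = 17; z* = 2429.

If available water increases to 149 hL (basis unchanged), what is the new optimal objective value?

2461

Check each constraint at x*: hops 141/141 (tight); water 145/145 (tight); malt 32/49 (slack 17).
Slack constraints have shadow price 0 (complementary slackness).
The binding rows give the dual system: 6·y_hops + 4·y_water = 86 and 3·y_hops + 5·y_water = 67.
→ y_hops = 9 and y_water = 8.
Δz = y_water·Δb = 8 × (4) = 32, so new z* = 2429 + 32 = 2461.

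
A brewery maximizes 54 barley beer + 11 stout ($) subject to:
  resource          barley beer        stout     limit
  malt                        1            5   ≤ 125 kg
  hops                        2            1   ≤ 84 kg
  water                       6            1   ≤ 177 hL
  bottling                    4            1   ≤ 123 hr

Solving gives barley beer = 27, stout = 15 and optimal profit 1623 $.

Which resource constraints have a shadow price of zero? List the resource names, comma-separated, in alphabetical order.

hops, malt

malt: 102/125 (slack 23)
hops: 69/84 (slack 15)
water: 177/177 (binding)
bottling: 123/123 (binding)
By complementary slackness, a constraint with positive slack has shadow price 0 → hops, malt.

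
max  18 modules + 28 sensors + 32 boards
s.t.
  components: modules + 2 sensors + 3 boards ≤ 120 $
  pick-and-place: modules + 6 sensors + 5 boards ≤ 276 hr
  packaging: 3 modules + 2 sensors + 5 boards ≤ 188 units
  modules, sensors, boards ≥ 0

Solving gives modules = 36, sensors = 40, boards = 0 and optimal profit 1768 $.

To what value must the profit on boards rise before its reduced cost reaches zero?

40

Check each constraint at x*: components 116/120 (slack 4); pick-and-place 276/276 (tight); packaging 188/188 (tight).
Slack constraints have shadow price 0 (complementary slackness).
Dual feasibility on the basic columns requires 1·y_pick-and-place + 3·y_packaging = 18, 6·y_pick-and-place + 2·y_packaging = 28.
Solving: y_pick-and-place = 3, y_packaging = 5.
boards enters the basis when its profit ≥ yᵀa₃ = 3·5 + 5·5 = 40.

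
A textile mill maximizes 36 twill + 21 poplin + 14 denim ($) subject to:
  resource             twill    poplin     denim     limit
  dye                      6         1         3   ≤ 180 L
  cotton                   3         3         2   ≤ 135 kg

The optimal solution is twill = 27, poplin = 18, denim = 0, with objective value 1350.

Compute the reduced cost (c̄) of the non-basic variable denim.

Both dye and cotton are binding at x*.
From A_Bᵀ y = c: 6·y_dye + 3·y_cotton = 36; 1·y_dye + 3·y_cotton = 21.
This yields shadow prices y_dye = 3, y_cotton = 6.
Reduced cost of denim: c₃ − yᵀa₃ = 14 − (3·3 + 6·2) = 14 − 21 = -7.

-7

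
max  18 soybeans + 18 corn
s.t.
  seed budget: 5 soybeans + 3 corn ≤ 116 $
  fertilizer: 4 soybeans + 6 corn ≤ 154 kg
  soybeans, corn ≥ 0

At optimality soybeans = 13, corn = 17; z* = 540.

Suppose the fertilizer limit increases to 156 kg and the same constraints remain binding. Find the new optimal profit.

At the optimum: seed budget uses 116 of 116 (binding); fertilizer uses 154 of 154 (binding).
Dual feasibility on the basic columns requires 5·y_seed budget + 4·y_fertilizer = 18, 3·y_seed budget + 6·y_fertilizer = 18.
This yields shadow prices y_seed budget = 2, y_fertilizer = 2.
Δz = y_fertilizer·Δb = 2 × (2) = 4, so new z* = 540 + 4 = 544.

544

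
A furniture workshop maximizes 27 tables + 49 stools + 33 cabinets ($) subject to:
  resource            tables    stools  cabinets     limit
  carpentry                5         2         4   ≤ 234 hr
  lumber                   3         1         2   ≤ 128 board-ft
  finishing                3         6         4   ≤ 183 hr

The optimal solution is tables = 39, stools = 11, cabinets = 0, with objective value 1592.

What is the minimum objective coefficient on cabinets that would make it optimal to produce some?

Binding: lumber and finishing. Non-binding: carpentry (17 unused).
Since carpentry is not tight, its dual is 0.
The binding rows give the dual system: 3·y_lumber + 3·y_finishing = 27 and 1·y_lumber + 6·y_finishing = 49.
This yields shadow prices y_lumber = 1, y_finishing = 8.
cabinets enters the basis when its profit ≥ yᵀa₃ = 1·2 + 8·4 = 34.

34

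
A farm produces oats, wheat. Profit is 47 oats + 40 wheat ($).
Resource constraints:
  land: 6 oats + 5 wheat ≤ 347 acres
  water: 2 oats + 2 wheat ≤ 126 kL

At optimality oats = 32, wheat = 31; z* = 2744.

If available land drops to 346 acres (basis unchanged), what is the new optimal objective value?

Check each constraint at x*: land 347/347 (tight); water 126/126 (tight).
The binding rows give the dual system: 6·y_land + 2·y_water = 47 and 5·y_land + 2·y_water = 40.
→ y_land = 7 and y_water = 2.5.
Δz = y_land·Δb = 7 × (-1) = -7, so new z* = 2744 − 7 = 2737.

2737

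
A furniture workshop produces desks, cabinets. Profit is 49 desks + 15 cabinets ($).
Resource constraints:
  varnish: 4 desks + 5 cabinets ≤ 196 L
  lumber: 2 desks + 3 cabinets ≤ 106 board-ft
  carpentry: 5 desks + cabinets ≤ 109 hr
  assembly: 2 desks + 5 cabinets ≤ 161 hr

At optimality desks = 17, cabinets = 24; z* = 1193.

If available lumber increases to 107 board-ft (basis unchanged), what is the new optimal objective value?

1195

Check each constraint at x*: varnish 188/196 (slack 8); lumber 106/106 (tight); carpentry 109/109 (tight); assembly 154/161 (slack 7).
Slack constraints have shadow price 0 (complementary slackness).
Dual feasibility on the basic columns requires 2·y_lumber + 5·y_carpentry = 49, 3·y_lumber + 1·y_carpentry = 15.
Solving: y_lumber = 2, y_carpentry = 9.
Δz = y_lumber·Δb = 2 × (1) = 2, so new z* = 1193 + 2 = 1195.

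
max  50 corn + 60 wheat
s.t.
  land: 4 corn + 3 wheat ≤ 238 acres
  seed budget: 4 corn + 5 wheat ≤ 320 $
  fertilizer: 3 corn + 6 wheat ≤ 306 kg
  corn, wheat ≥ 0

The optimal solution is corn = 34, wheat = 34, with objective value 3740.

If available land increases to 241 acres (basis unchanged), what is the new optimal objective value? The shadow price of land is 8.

Δb = 3, so new z* = 3740 + (8)·(3) = 3740 + 24 = 3764.

3764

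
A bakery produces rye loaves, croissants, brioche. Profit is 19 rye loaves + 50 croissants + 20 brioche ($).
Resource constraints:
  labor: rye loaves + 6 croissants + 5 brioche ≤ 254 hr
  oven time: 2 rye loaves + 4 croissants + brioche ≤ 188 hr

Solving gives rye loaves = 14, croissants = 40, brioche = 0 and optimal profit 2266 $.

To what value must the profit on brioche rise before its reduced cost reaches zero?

Check each constraint at x*: labor 254/254 (tight); oven time 188/188 (tight).
From A_Bᵀ y = c: 1·y_labor + 2·y_oven time = 19; 6·y_labor + 4·y_oven time = 50.
This yields shadow prices y_labor = 3, y_oven time = 8.
brioche enters the basis when its profit ≥ yᵀa₃ = 3·5 + 8·1 = 23.

23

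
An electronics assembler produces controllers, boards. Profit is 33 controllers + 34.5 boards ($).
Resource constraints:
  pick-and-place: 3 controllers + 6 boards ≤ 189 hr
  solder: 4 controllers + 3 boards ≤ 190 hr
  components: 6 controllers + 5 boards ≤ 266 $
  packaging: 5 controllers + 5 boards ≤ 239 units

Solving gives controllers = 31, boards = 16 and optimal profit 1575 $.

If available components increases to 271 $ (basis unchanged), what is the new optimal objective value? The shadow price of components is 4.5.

1597.5

Δb = 5, so new z* = 1575 + (4.5)·(5) = 1575 + 22.5 = 1597.5.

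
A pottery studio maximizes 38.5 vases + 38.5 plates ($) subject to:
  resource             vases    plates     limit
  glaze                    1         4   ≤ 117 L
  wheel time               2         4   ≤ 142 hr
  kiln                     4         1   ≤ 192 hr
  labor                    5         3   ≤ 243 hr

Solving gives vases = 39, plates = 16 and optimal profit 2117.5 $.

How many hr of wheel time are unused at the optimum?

0

wheel time used = 2·39 + 4·16 = 142; slack = 142 − 142 = 0.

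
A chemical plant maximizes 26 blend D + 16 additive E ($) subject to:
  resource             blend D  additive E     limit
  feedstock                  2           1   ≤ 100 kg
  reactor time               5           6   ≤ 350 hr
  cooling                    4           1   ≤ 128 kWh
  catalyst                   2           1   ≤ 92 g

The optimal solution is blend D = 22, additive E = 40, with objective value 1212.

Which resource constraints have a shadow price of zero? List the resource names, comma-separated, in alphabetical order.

catalyst, feedstock

feedstock: 84/100 (slack 16)
reactor time: 350/350 (binding)
cooling: 128/128 (binding)
catalyst: 84/92 (slack 8)
By complementary slackness, a constraint with positive slack has shadow price 0 → catalyst, feedstock.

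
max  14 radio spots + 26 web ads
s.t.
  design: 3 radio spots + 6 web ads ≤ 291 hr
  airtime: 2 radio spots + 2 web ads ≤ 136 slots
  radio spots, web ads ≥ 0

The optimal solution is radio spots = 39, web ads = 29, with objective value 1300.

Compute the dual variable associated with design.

4

At the optimum: design uses 291 of 291 (binding); airtime uses 136 of 136 (binding).
From A_Bᵀ y = c: 3·y_design + 2·y_airtime = 14; 6·y_design + 2·y_airtime = 26.
This yields shadow prices y_design = 4, y_airtime = 1.
Shadow price of design = 4.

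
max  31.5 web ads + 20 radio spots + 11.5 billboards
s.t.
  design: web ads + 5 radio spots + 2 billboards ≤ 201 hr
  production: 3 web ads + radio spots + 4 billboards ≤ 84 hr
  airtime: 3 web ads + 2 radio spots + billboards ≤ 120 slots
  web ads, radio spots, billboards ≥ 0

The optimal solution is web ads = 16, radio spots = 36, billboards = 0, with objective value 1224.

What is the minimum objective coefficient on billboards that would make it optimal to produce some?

13.5

Binding: production and airtime. Non-binding: design (5 unused).
Slack constraints have shadow price 0 (complementary slackness).
Dual feasibility on the basic columns requires 3·y_production + 3·y_airtime = 31.5, 1·y_production + 2·y_airtime = 20.
This yields shadow prices y_production = 1, y_airtime = 9.5.
billboards enters the basis when its profit ≥ yᵀa₃ = 1·4 + 9.5·1 = 13.5.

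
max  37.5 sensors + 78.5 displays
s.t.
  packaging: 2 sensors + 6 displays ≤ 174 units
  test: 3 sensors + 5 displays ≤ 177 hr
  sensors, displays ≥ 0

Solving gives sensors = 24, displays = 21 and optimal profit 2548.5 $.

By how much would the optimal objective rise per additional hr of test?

Both packaging and test are binding at x*.
The binding rows give the dual system: 2·y_packaging + 3·y_test = 37.5 and 6·y_packaging + 5·y_test = 78.5.
Solving: y_packaging = 6, y_test = 8.5.
Shadow price of test = 8.5.

8.5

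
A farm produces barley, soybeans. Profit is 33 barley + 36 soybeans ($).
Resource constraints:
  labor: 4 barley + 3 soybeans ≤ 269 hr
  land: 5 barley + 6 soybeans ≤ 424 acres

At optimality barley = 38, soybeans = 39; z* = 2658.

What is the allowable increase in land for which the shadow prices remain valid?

Binding constraints: labor, land. The basis is B = [[4,3],[5,6]] with det 9.
Per unit increase in land, x* moves by d = (-0.3333, 0.4444).
The basis stays optimal until barley reaches 0; allowable increase = 114 acres.

114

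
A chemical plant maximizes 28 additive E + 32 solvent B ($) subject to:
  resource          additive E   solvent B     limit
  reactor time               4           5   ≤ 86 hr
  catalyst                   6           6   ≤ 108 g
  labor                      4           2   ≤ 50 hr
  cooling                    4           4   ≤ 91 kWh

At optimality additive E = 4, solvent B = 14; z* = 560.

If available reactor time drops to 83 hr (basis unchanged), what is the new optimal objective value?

At the optimum: reactor time uses 86 of 86 (binding); catalyst uses 108 of 108 (binding); labor uses 44 of 50 (slack = 6); cooling uses 72 of 91 (slack = 19).
Since labor, cooling are not tight, their duals are 0.
Dual feasibility on the basic columns requires 4·y_reactor time + 6·y_catalyst = 28, 5·y_reactor time + 6·y_catalyst = 32.
This yields shadow prices y_reactor time = 4, y_catalyst = 2.
Δz = y_reactor time·Δb = 4 × (-3) = -12, so new z* = 560 − 12 = 548.

548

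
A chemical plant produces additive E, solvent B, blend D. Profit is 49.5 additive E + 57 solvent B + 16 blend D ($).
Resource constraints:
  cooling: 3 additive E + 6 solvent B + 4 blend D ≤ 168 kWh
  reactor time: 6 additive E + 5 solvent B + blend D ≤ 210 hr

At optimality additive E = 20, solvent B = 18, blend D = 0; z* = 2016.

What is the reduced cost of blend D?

-8

At the optimum: cooling uses 168 of 168 (binding); reactor time uses 210 of 210 (binding).
From A_Bᵀ y = c: 3·y_cooling + 6·y_reactor time = 49.5; 6·y_cooling + 5·y_reactor time = 57.
→ y_cooling = 4.5 and y_reactor time = 6.
Reduced cost of blend D: c₃ − yᵀa₃ = 16 − (4.5·4 + 6·1) = 16 − 24 = -8.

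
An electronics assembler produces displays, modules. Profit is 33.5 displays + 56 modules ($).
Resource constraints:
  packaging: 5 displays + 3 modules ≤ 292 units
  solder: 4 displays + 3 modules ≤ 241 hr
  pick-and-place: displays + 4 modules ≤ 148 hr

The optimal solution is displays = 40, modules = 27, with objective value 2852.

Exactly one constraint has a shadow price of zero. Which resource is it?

packaging

packaging: 281/292 (slack 11)
solder: 241/241 (binding)
pick-and-place: 148/148 (binding)
By complementary slackness, a constraint with positive slack has shadow price 0 → packaging.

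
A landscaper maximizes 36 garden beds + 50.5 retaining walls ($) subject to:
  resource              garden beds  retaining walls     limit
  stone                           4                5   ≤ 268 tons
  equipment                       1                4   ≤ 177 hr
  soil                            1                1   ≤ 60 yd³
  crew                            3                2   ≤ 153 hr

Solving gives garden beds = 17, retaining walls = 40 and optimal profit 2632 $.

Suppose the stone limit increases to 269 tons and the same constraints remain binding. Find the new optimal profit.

At the optimum: stone uses 268 of 268 (binding); equipment uses 177 of 177 (binding); soil uses 57 of 60 (slack = 3); crew uses 131 of 153 (slack = 22).
Slack constraints have shadow price 0 (complementary slackness).
From A_Bᵀ y = c: 4·y_stone + 1·y_equipment = 36; 5·y_stone + 4·y_equipment = 50.5.
This yields shadow prices y_stone = 8.5, y_equipment = 2.
Δz = y_stone·Δb = 8.5 × (1) = 8.5, so new z* = 2632 + 8.5 = 2640.5.

2640.5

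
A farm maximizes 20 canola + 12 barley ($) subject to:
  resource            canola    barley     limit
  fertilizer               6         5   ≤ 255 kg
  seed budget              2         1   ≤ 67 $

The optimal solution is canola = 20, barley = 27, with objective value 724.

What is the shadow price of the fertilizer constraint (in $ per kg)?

Check each constraint at x*: fertilizer 255/255 (tight); seed budget 67/67 (tight).
The binding rows give the dual system: 6·y_fertilizer + 2·y_seed budget = 20 and 5·y_fertilizer + 1·y_seed budget = 12.
This yields shadow prices y_fertilizer = 1, y_seed budget = 7.
Shadow price of fertilizer = 1.

1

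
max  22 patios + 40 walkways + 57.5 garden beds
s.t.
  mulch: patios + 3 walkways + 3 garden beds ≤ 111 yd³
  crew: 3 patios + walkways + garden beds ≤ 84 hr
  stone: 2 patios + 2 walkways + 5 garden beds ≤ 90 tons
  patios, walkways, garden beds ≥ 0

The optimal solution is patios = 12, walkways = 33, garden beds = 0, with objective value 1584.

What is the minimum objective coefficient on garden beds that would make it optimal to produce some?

59.5

At the optimum: mulch uses 111 of 111 (binding); crew uses 69 of 84 (slack = 15); stone uses 90 of 90 (binding).
Slack constraints have shadow price 0 (complementary slackness).
From A_Bᵀ y = c: 1·y_mulch + 2·y_stone = 22; 3·y_mulch + 2·y_stone = 40.
→ y_mulch = 9 and y_stone = 6.5.
garden beds enters the basis when its profit ≥ yᵀa₃ = 9·3 + 6.5·5 = 59.5.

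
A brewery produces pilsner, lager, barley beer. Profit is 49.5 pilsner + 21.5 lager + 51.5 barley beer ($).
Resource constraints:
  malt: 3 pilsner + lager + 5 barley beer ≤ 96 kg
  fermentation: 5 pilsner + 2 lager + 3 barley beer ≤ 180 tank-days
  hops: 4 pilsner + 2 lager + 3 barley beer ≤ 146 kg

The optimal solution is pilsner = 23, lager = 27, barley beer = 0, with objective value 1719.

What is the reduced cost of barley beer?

-3.5

Check each constraint at x*: malt 96/96 (tight); fermentation 169/180 (slack 11); hops 146/146 (tight).
By complementary slackness, y = 0 for the non-binding constraint.
The binding rows give the dual system: 3·y_malt + 4·y_hops = 49.5 and 1·y_malt + 2·y_hops = 21.5.
This yields shadow prices y_malt = 6.5, y_hops = 7.5.
Reduced cost of barley beer: c₃ − yᵀa₃ = 51.5 − (6.5·5 + 7.5·3) = 51.5 − 55 = -3.5.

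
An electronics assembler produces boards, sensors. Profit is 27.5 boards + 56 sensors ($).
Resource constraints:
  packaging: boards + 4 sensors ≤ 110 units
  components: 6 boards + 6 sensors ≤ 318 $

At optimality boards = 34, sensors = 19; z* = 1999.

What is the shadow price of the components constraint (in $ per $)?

Check each constraint at x*: packaging 110/110 (tight); components 318/318 (tight).
The binding rows give the dual system: 1·y_packaging + 6·y_components = 27.5 and 4·y_packaging + 6·y_components = 56.
This yields shadow prices y_packaging = 9.5, y_components = 3.
Shadow price of components = 3.

3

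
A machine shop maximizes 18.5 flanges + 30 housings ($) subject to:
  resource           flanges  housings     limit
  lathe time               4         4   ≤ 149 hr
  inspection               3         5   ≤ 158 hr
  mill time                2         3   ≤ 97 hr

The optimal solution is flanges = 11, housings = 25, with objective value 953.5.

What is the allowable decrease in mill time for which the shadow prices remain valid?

2.2

Binding constraints: inspection, mill time. The basis is B = [[3,5],[2,3]] with det -1.
Per unit decrease in mill time, x* moves by d = (-5, 3).
The basis stays optimal until flanges reaches 0; allowable decrease = 2.2 hr.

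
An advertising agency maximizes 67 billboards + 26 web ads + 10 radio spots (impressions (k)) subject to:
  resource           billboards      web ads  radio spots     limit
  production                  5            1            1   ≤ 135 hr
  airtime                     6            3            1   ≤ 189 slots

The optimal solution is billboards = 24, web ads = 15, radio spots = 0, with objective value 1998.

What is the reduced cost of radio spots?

-2

Both production and airtime are binding at x*.
The binding rows give the dual system: 5·y_production + 6·y_airtime = 67 and 1·y_production + 3·y_airtime = 26.
Solving: y_production = 5, y_airtime = 7.
Reduced cost of radio spots: c₃ − yᵀa₃ = 10 − (5·1 + 7·1) = 10 − 12 = -2.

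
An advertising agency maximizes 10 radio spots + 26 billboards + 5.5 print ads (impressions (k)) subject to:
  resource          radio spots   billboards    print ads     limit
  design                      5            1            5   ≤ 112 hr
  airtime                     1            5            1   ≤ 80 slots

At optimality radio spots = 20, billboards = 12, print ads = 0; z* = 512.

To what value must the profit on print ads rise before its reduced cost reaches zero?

10

Check each constraint at x*: design 112/112 (tight); airtime 80/80 (tight).
Dual feasibility on the basic columns requires 5·y_design + 1·y_airtime = 10, 1·y_design + 5·y_airtime = 26.
This yields shadow prices y_design = 1, y_airtime = 5.
print ads enters the basis when its profit ≥ yᵀa₃ = 1·5 + 5·1 = 10.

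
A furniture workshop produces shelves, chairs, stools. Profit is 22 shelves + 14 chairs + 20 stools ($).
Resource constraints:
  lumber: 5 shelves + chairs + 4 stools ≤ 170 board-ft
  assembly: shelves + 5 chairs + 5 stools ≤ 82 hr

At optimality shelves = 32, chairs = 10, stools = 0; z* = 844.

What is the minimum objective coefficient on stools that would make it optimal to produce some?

Both lumber and assembly are binding at x*.
The binding rows give the dual system: 5·y_lumber + 1·y_assembly = 22 and 1·y_lumber + 5·y_assembly = 14.
Solving: y_lumber = 4, y_assembly = 2.
stools enters the basis when its profit ≥ yᵀa₃ = 4·4 + 2·5 = 26.

26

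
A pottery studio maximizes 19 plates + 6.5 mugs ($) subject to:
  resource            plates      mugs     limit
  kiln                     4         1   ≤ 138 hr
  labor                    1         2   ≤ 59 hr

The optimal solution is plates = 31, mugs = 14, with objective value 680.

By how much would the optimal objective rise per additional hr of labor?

Check each constraint at x*: kiln 138/138 (tight); labor 59/59 (tight).
The binding rows give the dual system: 4·y_kiln + 1·y_labor = 19 and 1·y_kiln + 2·y_labor = 6.5.
→ y_kiln = 4.5 and y_labor = 1.
Shadow price of labor = 1.

1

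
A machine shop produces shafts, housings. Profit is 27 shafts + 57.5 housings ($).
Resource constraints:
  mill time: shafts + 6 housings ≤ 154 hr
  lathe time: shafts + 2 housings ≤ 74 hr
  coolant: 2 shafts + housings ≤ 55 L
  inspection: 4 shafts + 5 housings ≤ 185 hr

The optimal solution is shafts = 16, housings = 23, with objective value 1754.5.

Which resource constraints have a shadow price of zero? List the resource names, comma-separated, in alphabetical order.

inspection, lathe time

mill time: 154/154 (binding)
lathe time: 62/74 (slack 12)
coolant: 55/55 (binding)
inspection: 179/185 (slack 6)
By complementary slackness, a constraint with positive slack has shadow price 0 → inspection, lathe time.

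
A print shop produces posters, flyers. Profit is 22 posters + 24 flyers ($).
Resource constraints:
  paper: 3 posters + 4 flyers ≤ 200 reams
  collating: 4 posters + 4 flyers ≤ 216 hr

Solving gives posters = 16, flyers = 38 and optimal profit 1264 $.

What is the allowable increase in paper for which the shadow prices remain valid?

16

Binding constraints: paper, collating. The basis is B = [[3,4],[4,4]] with det -4.
Per unit increase in paper, x* moves by d = (-1, 1).
The basis stays optimal until posters reaches 0; allowable increase = 16 reams.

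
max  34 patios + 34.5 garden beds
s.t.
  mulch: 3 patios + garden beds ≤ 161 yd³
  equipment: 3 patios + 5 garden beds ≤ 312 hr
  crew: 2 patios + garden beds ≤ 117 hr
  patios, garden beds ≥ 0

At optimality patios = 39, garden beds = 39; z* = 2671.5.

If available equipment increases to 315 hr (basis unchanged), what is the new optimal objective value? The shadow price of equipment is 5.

Δb = 3, so new z* = 2671.5 + (5)·(3) = 2671.5 + 15 = 2686.5.

2686.5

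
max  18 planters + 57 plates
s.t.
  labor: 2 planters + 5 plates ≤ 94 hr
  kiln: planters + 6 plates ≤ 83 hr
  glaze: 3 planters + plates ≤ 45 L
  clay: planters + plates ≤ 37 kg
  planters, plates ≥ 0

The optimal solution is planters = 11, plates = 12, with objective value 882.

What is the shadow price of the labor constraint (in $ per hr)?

At the optimum: labor uses 82 of 94 (slack = 12); kiln uses 83 of 83 (binding); glaze uses 45 of 45 (binding); clay uses 23 of 37 (slack = 14).
By complementary slackness, y = 0 for the non-binding constraints.
From A_Bᵀ y = c: 1·y_kiln + 3·y_glaze = 18; 6·y_kiln + 1·y_glaze = 57.
→ y_kiln = 9 and y_glaze = 3.
Shadow price of labor = 0.

0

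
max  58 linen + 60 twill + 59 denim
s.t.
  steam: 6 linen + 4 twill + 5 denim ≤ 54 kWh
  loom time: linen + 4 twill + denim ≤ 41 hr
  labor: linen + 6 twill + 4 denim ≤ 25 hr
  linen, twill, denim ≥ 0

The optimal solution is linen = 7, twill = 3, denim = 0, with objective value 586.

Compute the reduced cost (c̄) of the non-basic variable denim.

Check each constraint at x*: steam 54/54 (tight); loom time 19/41 (slack 22); labor 25/25 (tight).
Since loom time is not tight, its dual is 0.
The binding rows give the dual system: 6·y_steam + 1·y_labor = 58 and 4·y_steam + 6·y_labor = 60.
→ y_steam = 9 and y_labor = 4.
Reduced cost of denim: c₃ − yᵀa₃ = 59 − (9·5 + 4·4) = 59 − 61 = -2.

-2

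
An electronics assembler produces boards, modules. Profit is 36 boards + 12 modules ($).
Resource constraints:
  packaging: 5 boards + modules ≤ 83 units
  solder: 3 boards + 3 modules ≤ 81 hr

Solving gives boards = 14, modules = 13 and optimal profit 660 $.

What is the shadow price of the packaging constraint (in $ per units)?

6

Both packaging and solder are binding at x*.
From A_Bᵀ y = c: 5·y_packaging + 3·y_solder = 36; 1·y_packaging + 3·y_solder = 12.
Solving: y_packaging = 6, y_solder = 2.
Shadow price of packaging = 6.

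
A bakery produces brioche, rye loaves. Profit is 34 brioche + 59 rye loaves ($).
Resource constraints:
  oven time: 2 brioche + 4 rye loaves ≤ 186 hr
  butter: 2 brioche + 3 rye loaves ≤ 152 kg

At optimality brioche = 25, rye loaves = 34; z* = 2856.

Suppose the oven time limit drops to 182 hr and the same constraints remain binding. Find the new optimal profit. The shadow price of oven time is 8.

Δb = -4, so new z* = 2856 + (8)·(-4) = 2856 − 32 = 2824.

2824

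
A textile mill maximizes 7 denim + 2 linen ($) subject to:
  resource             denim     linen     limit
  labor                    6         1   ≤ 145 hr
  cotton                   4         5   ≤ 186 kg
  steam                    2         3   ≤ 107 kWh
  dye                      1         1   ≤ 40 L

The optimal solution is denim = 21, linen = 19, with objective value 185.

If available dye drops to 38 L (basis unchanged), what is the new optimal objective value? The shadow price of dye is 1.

Δb = -2, so new z* = 185 + (1)·(-2) = 185 − 2 = 183.

183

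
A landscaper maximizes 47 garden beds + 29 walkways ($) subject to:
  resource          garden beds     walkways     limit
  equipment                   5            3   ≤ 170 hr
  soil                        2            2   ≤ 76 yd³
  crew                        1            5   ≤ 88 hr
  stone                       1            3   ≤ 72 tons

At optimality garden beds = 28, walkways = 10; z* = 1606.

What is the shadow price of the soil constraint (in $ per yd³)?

Binding: equipment and soil. Non-binding: crew (10 unused), stone (14 unused).
By complementary slackness, y = 0 for the non-binding constraints.
Dual feasibility on the basic columns requires 5·y_equipment + 2·y_soil = 47, 3·y_equipment + 2·y_soil = 29.
This yields shadow prices y_equipment = 9, y_soil = 1.
Shadow price of soil = 1.

1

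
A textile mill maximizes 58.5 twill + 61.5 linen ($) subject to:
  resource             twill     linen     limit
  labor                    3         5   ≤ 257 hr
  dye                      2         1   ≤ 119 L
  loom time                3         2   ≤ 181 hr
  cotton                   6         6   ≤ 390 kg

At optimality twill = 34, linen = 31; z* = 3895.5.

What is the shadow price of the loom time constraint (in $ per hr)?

At the optimum: labor uses 257 of 257 (binding); dye uses 99 of 119 (slack = 20); loom time uses 164 of 181 (slack = 17); cotton uses 390 of 390 (binding).
By complementary slackness, y = 0 for the non-binding constraints.
Dual feasibility on the basic columns requires 3·y_labor + 6·y_cotton = 58.5, 5·y_labor + 6·y_cotton = 61.5.
→ y_labor = 1.5 and y_cotton = 9.
Shadow price of loom time = 0.

0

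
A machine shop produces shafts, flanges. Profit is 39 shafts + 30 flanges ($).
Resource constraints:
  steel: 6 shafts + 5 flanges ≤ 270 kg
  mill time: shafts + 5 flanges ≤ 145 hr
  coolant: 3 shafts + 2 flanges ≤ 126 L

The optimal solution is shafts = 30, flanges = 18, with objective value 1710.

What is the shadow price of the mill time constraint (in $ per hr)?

Binding: steel and coolant. Non-binding: mill time (25 unused).
Since mill time is not tight, its dual is 0.
Dual feasibility on the basic columns requires 6·y_steel + 3·y_coolant = 39, 5·y_steel + 2·y_coolant = 30.
This yields shadow prices y_steel = 4, y_coolant = 5.
Shadow price of mill time = 0.

0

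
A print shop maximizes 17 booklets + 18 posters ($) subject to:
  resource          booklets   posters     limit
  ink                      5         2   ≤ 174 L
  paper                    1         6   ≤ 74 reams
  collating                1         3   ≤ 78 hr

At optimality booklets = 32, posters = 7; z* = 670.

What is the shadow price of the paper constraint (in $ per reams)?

At the optimum: ink uses 174 of 174 (binding); paper uses 74 of 74 (binding); collating uses 53 of 78 (slack = 25).
Slack constraints have shadow price 0 (complementary slackness).
From A_Bᵀ y = c: 5·y_ink + 1·y_paper = 17; 2·y_ink + 6·y_paper = 18.
This yields shadow prices y_ink = 3, y_paper = 2.
Shadow price of paper = 2.

2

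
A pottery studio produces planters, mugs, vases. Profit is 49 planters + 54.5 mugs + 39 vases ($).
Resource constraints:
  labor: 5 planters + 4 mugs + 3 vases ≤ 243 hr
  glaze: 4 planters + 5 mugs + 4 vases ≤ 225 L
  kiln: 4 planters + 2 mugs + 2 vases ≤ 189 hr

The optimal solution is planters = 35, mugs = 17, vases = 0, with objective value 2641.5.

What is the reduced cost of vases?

-4

At the optimum: labor uses 243 of 243 (binding); glaze uses 225 of 225 (binding); kiln uses 174 of 189 (slack = 15).
Slack constraints have shadow price 0 (complementary slackness).
The binding rows give the dual system: 5·y_labor + 4·y_glaze = 49 and 4·y_labor + 5·y_glaze = 54.5.
Solving: y_labor = 3, y_glaze = 8.5.
Reduced cost of vases: c₃ − yᵀa₃ = 39 − (3·3 + 8.5·4) = 39 − 43 = -4.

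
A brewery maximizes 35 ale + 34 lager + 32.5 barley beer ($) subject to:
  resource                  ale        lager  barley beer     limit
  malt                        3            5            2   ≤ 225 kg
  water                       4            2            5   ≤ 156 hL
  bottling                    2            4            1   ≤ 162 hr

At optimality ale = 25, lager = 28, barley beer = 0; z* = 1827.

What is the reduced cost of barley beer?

At the optimum: malt uses 215 of 225 (slack = 10); water uses 156 of 156 (binding); bottling uses 162 of 162 (binding).
Slack constraints have shadow price 0 (complementary slackness).
The binding rows give the dual system: 4·y_water + 2·y_bottling = 35 and 2·y_water + 4·y_bottling = 34.
This yields shadow prices y_water = 6, y_bottling = 5.5.
Reduced cost of barley beer: c₃ − yᵀa₃ = 32.5 − (6·5 + 5.5·1) = 32.5 − 35.5 = -3.

-3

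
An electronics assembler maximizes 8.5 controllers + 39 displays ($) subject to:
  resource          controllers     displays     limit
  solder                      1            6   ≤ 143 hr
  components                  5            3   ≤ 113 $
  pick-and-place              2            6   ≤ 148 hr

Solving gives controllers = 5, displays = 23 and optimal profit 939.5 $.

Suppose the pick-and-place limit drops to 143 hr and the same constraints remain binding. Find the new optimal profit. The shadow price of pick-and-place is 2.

929.5

Δb = -5, so new z* = 939.5 + (2)·(-5) = 939.5 − 10 = 929.5.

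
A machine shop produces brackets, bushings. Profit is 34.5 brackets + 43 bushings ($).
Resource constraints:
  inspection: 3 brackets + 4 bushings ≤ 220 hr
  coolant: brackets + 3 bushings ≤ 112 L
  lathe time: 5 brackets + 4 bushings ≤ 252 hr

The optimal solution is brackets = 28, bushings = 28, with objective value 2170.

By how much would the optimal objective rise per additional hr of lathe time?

5.5

Check each constraint at x*: inspection 196/220 (slack 24); coolant 112/112 (tight); lathe time 252/252 (tight).
Slack constraints have shadow price 0 (complementary slackness).
From A_Bᵀ y = c: 1·y_coolant + 5·y_lathe time = 34.5; 3·y_coolant + 4·y_lathe time = 43.
Solving: y_coolant = 7, y_lathe time = 5.5.
Shadow price of lathe time = 5.5.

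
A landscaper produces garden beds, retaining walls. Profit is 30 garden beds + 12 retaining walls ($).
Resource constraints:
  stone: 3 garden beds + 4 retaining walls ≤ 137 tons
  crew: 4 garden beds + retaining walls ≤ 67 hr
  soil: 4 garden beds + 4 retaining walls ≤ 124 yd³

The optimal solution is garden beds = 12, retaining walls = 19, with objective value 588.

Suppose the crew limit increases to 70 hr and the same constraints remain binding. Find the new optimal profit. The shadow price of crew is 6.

Δb = 3, so new z* = 588 + (6)·(3) = 588 + 18 = 606.

606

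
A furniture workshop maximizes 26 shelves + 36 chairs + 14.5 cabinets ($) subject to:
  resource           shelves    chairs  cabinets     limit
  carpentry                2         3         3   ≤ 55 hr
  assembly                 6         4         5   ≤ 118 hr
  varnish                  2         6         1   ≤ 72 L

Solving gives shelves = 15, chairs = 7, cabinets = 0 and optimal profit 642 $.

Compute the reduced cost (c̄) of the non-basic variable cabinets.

-4.5

Binding: assembly and varnish. Non-binding: carpentry (4 unused).
Slack constraints have shadow price 0 (complementary slackness).
The binding rows give the dual system: 6·y_assembly + 2·y_varnish = 26 and 4·y_assembly + 6·y_varnish = 36.
Solving: y_assembly = 3, y_varnish = 4.
Reduced cost of cabinets: c₃ − yᵀa₃ = 14.5 − (3·5 + 4·1) = 14.5 − 19 = -4.5.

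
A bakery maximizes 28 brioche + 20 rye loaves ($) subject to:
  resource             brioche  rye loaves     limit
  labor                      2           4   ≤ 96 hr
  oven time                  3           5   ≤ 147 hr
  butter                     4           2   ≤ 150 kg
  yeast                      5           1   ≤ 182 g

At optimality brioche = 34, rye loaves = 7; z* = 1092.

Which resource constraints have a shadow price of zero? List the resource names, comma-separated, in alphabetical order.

labor: 96/96 (binding)
oven time: 137/147 (slack 10)
butter: 150/150 (binding)
yeast: 177/182 (slack 5)
By complementary slackness, a constraint with positive slack has shadow price 0 → oven time, yeast.

oven time, yeast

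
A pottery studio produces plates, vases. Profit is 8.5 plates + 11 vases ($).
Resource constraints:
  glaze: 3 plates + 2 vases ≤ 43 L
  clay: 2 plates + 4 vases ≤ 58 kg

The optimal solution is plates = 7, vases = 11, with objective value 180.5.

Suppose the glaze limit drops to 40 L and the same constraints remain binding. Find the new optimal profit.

Both glaze and clay are binding at x*.
The binding rows give the dual system: 3·y_glaze + 2·y_clay = 8.5 and 2·y_glaze + 4·y_clay = 11.
Solving: y_glaze = 1.5, y_clay = 2.
Δz = y_glaze·Δb = 1.5 × (-3) = -4.5, so new z* = 180.5 − 4.5 = 176.

176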